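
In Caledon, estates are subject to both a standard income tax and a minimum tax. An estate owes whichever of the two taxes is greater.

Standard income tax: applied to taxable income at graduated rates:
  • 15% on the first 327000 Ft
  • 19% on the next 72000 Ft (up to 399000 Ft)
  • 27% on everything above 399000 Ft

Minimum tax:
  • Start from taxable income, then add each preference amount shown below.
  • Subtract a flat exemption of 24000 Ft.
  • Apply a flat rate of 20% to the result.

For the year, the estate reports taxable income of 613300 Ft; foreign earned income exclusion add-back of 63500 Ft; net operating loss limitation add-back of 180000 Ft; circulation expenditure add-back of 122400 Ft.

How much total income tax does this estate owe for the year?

191040 Ft

Standard income tax:
  327000 Ft × 15% = 49050 Ft
  72000 Ft × 19% = 13680 Ft
  214300 Ft × 27% = 57861 Ft
  → 120591 Ft

Minimum tax:
  Adjusted income: 613300 Ft + 63500 Ft + 180000 Ft + 122400 Ft = 979200 Ft
  Less exemption 24000 Ft → base 955200 Ft
  955200 Ft × 20% = 191040 Ft

191040 Ft > 120591 Ft, so the minimum tax is the binding amount.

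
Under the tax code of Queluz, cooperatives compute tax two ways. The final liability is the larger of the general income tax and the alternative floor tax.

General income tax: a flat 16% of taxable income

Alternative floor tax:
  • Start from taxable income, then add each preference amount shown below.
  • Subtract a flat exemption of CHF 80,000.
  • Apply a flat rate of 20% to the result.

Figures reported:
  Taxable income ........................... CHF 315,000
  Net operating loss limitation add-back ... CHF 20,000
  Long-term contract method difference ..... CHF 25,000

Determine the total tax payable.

CHF 56,000

Alternative floor tax:
  Adjusted income: CHF 315,000 + CHF 20,000 + CHF 25,000 = CHF 360,000
  Less exemption CHF 80,000 → base CHF 280,000
  CHF 280,000 × 20% = CHF 56,000

General income tax:
  CHF 315,000 × 16% = CHF 50,400

CHF 56,000 > CHF 50,400, so the alternative floor tax is the binding amount.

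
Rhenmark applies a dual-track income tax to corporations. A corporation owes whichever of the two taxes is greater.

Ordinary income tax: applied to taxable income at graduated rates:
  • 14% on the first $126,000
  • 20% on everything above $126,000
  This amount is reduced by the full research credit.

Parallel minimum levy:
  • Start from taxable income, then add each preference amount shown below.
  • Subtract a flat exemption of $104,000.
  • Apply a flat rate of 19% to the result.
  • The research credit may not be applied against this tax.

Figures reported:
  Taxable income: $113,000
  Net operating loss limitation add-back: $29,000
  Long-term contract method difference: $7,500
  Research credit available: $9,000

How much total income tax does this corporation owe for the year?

Parallel minimum levy:
  Adjusted income: $113,000 + $29,000 + $7,500 = $149,500
  Less exemption $104,000 → base $45,500
  $45,500 × 19% = $8,645

Ordinary income tax:
  $113,000 × 14% = $15,820
  Less research credit $9,000 → $6,820

$8,645 > $6,820, so the parallel minimum levy is the binding amount.

$8,645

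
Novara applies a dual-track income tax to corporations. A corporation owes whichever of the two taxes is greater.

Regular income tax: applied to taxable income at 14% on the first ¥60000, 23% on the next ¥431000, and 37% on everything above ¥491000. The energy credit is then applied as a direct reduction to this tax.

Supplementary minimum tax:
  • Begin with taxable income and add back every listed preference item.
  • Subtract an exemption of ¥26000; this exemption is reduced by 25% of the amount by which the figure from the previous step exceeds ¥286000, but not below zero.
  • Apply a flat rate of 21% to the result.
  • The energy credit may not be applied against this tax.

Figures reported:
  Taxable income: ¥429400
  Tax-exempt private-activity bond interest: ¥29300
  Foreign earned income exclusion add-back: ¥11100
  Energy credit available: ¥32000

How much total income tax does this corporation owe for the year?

¥98658

Regular income tax:
  ¥60000 × 14% = ¥8400
  ¥369400 × 23% = ¥84962
  → ¥93362
  Less energy credit ¥32000 → ¥61362

Supplementary minimum tax:
  Adjusted income: ¥429400 + ¥29300 + ¥11100 = ¥469800
  Exemption: 25% × (¥469800 − ¥286000) = ¥45950 ≥ ¥26000, so the exemption is fully phased out
  Base: ¥469800 − ¥0 = ¥469800
  ¥469800 × 21% = ¥98658

¥98658 > ¥61362, so the supplementary minimum tax is the binding amount.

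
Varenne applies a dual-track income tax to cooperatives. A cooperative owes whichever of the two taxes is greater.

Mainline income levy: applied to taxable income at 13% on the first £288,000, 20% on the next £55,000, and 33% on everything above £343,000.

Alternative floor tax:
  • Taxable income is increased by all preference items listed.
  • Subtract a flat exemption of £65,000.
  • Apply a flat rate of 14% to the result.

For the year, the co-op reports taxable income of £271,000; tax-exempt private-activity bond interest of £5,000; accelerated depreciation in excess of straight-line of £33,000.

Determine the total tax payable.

£35,230

Mainline income levy:
  £271,000 × 13% = £35,230

Alternative floor tax:
  Adjusted income: £271,000 + £5,000 + £33,000 = £309,000
  Less exemption £65,000 → base £244,000
  £244,000 × 14% = £34,160

£35,230 > £34,160, so the mainline income levy governs.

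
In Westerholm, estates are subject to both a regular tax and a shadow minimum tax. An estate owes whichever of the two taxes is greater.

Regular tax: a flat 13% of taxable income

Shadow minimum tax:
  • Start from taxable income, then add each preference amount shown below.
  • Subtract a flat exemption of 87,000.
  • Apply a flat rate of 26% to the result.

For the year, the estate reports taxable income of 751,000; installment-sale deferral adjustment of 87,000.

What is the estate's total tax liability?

Shadow minimum tax:
  Adjusted income: 751,000 + 87,000 = 838,000
  Less exemption 87,000 → base 751,000
  751,000 × 26% = 195,260

Regular tax:
  751,000 × 13% = 97,630

195,260 > 97,630, so the shadow minimum tax is the binding amount.

195,260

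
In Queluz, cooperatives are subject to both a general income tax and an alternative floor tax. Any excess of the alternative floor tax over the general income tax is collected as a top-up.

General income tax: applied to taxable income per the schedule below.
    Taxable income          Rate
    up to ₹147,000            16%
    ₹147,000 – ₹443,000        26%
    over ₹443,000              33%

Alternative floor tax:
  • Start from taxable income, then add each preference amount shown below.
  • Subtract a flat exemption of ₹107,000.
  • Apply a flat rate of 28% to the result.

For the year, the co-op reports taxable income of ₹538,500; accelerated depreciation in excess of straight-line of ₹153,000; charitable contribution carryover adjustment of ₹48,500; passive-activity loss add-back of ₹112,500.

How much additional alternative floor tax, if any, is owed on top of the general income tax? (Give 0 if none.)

General income tax:
  ₹147,000 × 16% = ₹23,520
  ₹296,000 × 26% = ₹76,960
  ₹95,500 × 33% = ₹31,515
  → ₹131,995

Alternative floor tax:
  Adjusted income: ₹538,500 + ₹153,000 + ₹48,500 + ₹112,500 = ₹852,500
  Less exemption ₹107,000 → base ₹745,500
  ₹745,500 × 28% = ₹208,740

Excess of alternative floor tax over general income tax: ₹208,740 − ₹131,995 = ₹76,745.

₹76,745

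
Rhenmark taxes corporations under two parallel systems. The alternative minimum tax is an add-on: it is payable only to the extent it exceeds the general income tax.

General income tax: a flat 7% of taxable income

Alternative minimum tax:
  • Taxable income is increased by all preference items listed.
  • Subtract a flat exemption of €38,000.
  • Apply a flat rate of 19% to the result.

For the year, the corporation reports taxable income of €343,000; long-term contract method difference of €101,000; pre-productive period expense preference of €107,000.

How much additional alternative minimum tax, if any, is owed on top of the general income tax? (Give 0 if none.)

Alternative minimum tax:
  Adjusted income: €343,000 + €101,000 + €107,000 = €551,000
  Less exemption €38,000 → base €513,000
  €513,000 × 19% = €97,470

General income tax:
  €343,000 × 7% = €24,010

Excess of alternative minimum tax over general income tax: €97,470 − €24,010 = €73,460.

€73,460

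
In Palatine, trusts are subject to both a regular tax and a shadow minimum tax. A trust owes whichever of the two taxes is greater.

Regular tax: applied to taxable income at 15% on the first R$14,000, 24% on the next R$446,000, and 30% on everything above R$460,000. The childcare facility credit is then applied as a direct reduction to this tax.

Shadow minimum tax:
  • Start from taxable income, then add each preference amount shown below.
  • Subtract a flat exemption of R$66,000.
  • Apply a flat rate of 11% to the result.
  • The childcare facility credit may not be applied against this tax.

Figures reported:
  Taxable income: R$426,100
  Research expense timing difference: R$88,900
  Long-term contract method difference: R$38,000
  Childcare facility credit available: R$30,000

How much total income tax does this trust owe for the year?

Shadow minimum tax:
  Adjusted income: R$426,100 + R$88,900 + R$38,000 = R$553,000
  Less exemption R$66,000 → base R$487,000
  R$487,000 × 11% = R$53,570

Regular tax:
  R$14,000 × 15% = R$2,100
  R$412,100 × 24% = R$98,904
  → R$101,004
  Less childcare facility credit R$30,000 → R$71,004

R$71,004 > R$53,570, so the regular tax governs.

R$71,004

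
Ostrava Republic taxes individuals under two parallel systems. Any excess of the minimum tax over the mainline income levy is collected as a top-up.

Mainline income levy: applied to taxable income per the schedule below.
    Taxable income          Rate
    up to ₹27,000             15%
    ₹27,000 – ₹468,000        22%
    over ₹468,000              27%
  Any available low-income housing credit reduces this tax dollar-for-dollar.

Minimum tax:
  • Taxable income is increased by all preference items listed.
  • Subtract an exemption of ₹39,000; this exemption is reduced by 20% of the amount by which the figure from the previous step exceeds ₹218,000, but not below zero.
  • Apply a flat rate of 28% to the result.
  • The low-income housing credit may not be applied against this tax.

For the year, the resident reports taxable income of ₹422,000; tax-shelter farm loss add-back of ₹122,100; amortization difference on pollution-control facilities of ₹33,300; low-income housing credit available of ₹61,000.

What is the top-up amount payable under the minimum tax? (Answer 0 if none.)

₹131,722

Mainline income levy:
  ₹27,000 × 15% = ₹4,050
  ₹395,000 × 22% = ₹86,900
  → ₹90,950
  Less low-income housing credit ₹61,000 → ₹29,950

Minimum tax:
  Adjusted income: ₹422,000 + ₹122,100 + ₹33,300 = ₹577,400
  Exemption: 20% × (₹577,400 − ₹218,000) = ₹71,880 ≥ ₹39,000, so the exemption is fully phased out
  Base: ₹577,400 − ₹0 = ₹577,400
  ₹577,400 × 28% = ₹161,672

Excess of minimum tax over mainline income levy: ₹161,672 − ₹29,950 = ₹131,722.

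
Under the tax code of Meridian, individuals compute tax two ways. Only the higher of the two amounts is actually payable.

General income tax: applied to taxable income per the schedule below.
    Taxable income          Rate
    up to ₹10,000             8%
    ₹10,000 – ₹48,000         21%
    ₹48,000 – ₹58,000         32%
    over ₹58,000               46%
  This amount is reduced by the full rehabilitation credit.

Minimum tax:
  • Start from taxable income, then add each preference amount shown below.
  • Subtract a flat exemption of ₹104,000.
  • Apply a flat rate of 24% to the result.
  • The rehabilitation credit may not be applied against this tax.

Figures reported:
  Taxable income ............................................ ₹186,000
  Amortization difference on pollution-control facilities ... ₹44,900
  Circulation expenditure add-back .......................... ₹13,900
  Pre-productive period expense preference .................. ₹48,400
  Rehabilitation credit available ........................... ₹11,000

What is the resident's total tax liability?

₹59,860

General income tax:
  ₹10,000 × 8% = ₹800
  ₹38,000 × 21% = ₹7,980
  ₹10,000 × 32% = ₹3,200
  ₹128,000 × 46% = ₹58,880
  → ₹70,860
  Less rehabilitation credit ₹11,000 → ₹59,860

Minimum tax:
  Adjusted income: ₹186,000 + ₹44,900 + ₹13,900 + ₹48,400 = ₹293,200
  Less exemption ₹104,000 → base ₹189,200
  ₹189,200 × 24% = ₹45,408

₹59,860 > ₹45,408, so the general income tax governs.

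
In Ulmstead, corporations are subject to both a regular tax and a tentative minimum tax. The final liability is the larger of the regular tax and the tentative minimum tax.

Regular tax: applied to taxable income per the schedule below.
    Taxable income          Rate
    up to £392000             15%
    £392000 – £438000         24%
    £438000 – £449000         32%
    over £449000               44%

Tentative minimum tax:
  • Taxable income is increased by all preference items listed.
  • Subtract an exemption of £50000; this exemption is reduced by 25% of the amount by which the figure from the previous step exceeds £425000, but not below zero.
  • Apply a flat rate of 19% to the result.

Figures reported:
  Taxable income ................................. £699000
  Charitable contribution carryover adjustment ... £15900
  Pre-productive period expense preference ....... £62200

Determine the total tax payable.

£183360

Tentative minimum tax:
  Adjusted income: £699000 + £15900 + £62200 = £777100
  Exemption: 25% × (£777100 − £425000) = £88025 ≥ £50000, so the exemption is fully phased out
  Base: £777100 − £0 = £777100
  £777100 × 19% = £147649

Regular tax:
  £392000 × 15% = £58800
  £46000 × 24% = £11040
  £11000 × 32% = £3520
  £250000 × 44% = £110000
  → £183360

£183360 > £147649, so the regular tax governs.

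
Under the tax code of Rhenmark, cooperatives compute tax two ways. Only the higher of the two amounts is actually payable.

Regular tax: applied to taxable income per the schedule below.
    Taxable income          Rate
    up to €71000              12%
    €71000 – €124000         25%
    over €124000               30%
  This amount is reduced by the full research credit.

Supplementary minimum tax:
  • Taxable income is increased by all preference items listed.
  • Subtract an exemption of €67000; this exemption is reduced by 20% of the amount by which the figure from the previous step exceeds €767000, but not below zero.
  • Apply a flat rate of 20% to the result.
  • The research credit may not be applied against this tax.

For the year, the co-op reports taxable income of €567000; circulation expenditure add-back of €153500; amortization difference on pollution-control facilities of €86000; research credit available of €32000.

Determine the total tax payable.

€149480

Supplementary minimum tax:
  Adjusted income: €567000 + €153500 + €86000 = €806500
  Exemption: €67000 − 20% × (€806500 − €767000) = €67000 − €7900 = €59100
  Base: €806500 − €59100 = €747400
  €747400 × 20% = €149480

Regular tax:
  €71000 × 12% = €8520
  €53000 × 25% = €13250
  €443000 × 30% = €132900
  → €154670
  Less research credit €32000 → €122670

€149480 > €122670, so the supplementary minimum tax is the binding amount.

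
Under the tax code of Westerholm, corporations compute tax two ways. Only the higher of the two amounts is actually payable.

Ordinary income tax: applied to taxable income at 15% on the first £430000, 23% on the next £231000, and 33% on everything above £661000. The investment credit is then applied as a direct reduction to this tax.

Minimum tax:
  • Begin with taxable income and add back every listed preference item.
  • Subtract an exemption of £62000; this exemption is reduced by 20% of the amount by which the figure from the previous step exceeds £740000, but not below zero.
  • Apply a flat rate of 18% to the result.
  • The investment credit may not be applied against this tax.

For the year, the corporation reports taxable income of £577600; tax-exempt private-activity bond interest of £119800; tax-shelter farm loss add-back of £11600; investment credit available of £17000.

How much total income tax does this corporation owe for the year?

Ordinary income tax:
  £430000 × 15% = £64500
  £147600 × 23% = £33948
  → £98448
  Less investment credit £17000 → £81448

Minimum tax:
  Adjusted income: £577600 + £119800 + £11600 = £709000
  Exemption: £709000 ≤ £740000, so full £62000 applies
  Base: £709000 − £62000 = £647000
  £647000 × 18% = £116460

£116460 > £81448, so the minimum tax is the binding amount.

£116460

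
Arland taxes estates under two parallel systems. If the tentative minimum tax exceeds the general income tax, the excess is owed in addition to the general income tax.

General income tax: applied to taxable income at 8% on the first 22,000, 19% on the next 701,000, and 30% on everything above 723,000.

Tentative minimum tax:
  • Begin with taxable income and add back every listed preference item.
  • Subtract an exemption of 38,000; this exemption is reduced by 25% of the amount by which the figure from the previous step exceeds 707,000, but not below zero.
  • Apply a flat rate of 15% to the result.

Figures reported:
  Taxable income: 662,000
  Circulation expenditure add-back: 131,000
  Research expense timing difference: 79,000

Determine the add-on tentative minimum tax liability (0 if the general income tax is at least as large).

7,440

Tentative minimum tax:
  Adjusted income: 662,000 + 131,000 + 79,000 = 872,000
  Exemption: 25% × (872,000 − 707,000) = 41,250 ≥ 38,000, so the exemption is fully phased out
  Base: 872,000 − 0 = 872,000
  872,000 × 15% = 130,800

General income tax:
  22,000 × 8% = 1,760
  640,000 × 19% = 121,600
  → 123,360

Excess of tentative minimum tax over general income tax: 130,800 − 123,360 = 7,440.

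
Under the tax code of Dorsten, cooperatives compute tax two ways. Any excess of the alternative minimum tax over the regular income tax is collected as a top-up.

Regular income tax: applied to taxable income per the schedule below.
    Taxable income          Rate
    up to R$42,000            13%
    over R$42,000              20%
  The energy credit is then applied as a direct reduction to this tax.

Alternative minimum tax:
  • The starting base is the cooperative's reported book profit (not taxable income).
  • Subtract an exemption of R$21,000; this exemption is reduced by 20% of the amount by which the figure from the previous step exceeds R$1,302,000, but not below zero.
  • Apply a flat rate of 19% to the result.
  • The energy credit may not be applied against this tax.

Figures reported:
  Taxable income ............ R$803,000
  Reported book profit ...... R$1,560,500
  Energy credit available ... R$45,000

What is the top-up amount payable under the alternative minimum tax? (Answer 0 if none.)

R$183,835

Alternative minimum tax:
  Base (reported book profit): R$1,560,500
  Exemption: 20% × (R$1,560,500 − R$1,302,000) = R$51,700 ≥ R$21,000, so the exemption is fully phased out
  Base: R$1,560,500 − R$0 = R$1,560,500
  R$1,560,500 × 19% = R$296,495

Regular income tax:
  R$42,000 × 13% = R$5,460
  R$761,000 × 20% = R$152,200
  → R$157,660
  Less energy credit R$45,000 → R$112,660

Excess of alternative minimum tax over regular income tax: R$296,495 − R$112,660 = R$183,835.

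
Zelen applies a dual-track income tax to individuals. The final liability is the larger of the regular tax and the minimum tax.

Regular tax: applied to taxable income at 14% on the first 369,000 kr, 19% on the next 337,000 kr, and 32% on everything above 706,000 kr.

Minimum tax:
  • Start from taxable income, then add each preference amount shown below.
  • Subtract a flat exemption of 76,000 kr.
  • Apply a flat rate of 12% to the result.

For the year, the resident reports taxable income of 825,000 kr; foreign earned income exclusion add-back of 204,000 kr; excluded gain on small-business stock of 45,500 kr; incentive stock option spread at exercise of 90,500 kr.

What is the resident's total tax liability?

153,770 kr

Regular tax:
  369,000 kr × 14% = 51,660 kr
  337,000 kr × 19% = 64,030 kr
  119,000 kr × 32% = 38,080 kr
  → 153,770 kr

Minimum tax:
  Adjusted income: 825,000 kr + 204,000 kr + 45,500 kr + 90,500 kr = 1,165,000 kr
  Less exemption 76,000 kr → base 1,089,000 kr
  1,089,000 kr × 12% = 130,680 kr

153,770 kr > 130,680 kr, so the regular tax governs.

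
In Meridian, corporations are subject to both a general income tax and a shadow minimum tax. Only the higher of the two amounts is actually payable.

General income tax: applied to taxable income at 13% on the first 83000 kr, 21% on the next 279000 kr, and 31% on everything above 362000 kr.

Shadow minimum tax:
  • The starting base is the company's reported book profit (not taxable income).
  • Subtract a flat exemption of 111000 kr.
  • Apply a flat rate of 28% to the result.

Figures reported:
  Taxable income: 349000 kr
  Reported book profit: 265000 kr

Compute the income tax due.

66650 kr

Shadow minimum tax:
  Base (reported book profit): 265000 kr
  Less exemption 111000 kr → base 154000 kr
  154000 kr × 28% = 43120 kr

General income tax:
  83000 kr × 13% = 10790 kr
  266000 kr × 21% = 55860 kr
  → 66650 kr

66650 kr > 43120 kr, so the general income tax governs.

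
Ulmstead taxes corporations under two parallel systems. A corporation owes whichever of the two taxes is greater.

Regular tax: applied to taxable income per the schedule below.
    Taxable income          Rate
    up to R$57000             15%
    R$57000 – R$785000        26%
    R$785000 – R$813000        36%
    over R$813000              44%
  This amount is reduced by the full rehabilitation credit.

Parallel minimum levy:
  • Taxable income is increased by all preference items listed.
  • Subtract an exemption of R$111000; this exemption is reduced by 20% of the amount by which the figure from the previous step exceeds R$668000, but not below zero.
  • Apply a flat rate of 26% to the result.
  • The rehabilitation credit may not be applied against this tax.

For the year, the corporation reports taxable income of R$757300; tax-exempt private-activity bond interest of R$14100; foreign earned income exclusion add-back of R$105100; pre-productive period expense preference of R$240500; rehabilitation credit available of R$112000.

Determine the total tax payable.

Parallel minimum levy:
  Adjusted income: R$757300 + R$14100 + R$105100 + R$240500 = R$1117000
  Exemption: R$111000 − 20% × (R$1117000 − R$668000) = R$111000 − R$89800 = R$21200
  Base: R$1117000 − R$21200 = R$1095800
  R$1095800 × 26% = R$284908

Regular tax:
  R$57000 × 15% = R$8550
  R$700300 × 26% = R$182078
  → R$190628
  Less rehabilitation credit R$112000 → R$78628

R$284908 > R$78628, so the parallel minimum levy is the binding amount.

R$284908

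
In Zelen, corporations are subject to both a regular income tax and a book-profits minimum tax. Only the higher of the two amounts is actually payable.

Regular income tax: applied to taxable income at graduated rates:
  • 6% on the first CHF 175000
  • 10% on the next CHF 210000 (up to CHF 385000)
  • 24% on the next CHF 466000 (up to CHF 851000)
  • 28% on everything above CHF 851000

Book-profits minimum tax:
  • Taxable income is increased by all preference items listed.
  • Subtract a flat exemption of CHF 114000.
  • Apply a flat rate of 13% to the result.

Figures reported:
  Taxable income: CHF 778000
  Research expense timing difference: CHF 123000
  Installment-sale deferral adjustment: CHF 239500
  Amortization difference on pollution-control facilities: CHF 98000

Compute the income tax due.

CHF 146185

Book-profits minimum tax:
  Adjusted income: CHF 778000 + CHF 123000 + CHF 239500 + CHF 98000 = CHF 1238500
  Less exemption CHF 114000 → base CHF 1124500
  CHF 1124500 × 13% = CHF 146185

Regular income tax:
  CHF 175000 × 6% = CHF 10500
  CHF 210000 × 10% = CHF 21000
  CHF 393000 × 24% = CHF 94320
  → CHF 125820

CHF 146185 > CHF 125820, so the book-profits minimum tax is the binding amount.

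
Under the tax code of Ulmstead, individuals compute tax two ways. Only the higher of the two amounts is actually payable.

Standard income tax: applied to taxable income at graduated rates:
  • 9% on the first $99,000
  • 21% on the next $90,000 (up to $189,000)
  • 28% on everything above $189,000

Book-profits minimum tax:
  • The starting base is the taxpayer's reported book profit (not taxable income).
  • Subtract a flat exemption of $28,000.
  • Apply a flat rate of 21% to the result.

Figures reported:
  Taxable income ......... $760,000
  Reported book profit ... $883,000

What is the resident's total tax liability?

Book-profits minimum tax:
  Base (reported book profit): $883,000
  Less exemption $28,000 → base $855,000
  $855,000 × 21% = $179,550

Standard income tax:
  $99,000 × 9% = $8,910
  $90,000 × 21% = $18,900
  $571,000 × 28% = $159,880
  → $187,690

$187,690 > $179,550, so the standard income tax governs.

$187,690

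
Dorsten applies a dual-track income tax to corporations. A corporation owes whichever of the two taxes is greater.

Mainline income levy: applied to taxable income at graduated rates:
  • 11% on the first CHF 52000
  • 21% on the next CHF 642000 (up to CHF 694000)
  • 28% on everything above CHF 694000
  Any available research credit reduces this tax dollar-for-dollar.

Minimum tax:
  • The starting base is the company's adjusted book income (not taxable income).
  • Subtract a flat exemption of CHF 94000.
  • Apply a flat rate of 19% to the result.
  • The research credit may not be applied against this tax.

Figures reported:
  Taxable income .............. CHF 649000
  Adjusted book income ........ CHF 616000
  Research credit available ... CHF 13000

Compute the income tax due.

Mainline income levy:
  CHF 52000 × 11% = CHF 5720
  CHF 597000 × 21% = CHF 125370
  → CHF 131090
  Less research credit CHF 13000 → CHF 118090

Minimum tax:
  Base (adjusted book income): CHF 616000
  Less exemption CHF 94000 → base CHF 522000
  CHF 522000 × 19% = CHF 99180

CHF 118090 > CHF 99180, so the mainline income levy governs.

CHF 118090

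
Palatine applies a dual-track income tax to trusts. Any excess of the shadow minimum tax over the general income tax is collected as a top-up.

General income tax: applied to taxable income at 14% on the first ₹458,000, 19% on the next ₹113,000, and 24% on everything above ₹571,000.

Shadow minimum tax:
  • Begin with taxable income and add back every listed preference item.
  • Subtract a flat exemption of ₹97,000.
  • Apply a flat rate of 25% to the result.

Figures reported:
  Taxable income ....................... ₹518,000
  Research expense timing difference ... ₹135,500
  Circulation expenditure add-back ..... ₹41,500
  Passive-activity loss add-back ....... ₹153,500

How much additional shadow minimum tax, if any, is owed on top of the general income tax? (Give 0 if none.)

Shadow minimum tax:
  Adjusted income: ₹518,000 + ₹135,500 + ₹41,500 + ₹153,500 = ₹848,500
  Less exemption ₹97,000 → base ₹751,500
  ₹751,500 × 25% = ₹187,875

General income tax:
  ₹458,000 × 14% = ₹64,120
  ₹60,000 × 19% = ₹11,400
  → ₹75,520

Excess of shadow minimum tax over general income tax: ₹187,875 − ₹75,520 = ₹112,355.

₹112,355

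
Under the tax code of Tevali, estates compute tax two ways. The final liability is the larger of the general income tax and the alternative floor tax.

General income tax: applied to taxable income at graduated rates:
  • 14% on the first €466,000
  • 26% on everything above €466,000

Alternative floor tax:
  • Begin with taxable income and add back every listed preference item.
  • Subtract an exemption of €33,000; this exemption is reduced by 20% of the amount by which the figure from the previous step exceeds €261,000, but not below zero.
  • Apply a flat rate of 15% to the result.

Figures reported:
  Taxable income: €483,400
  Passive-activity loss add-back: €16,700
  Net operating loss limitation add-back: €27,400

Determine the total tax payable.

Alternative floor tax:
  Adjusted income: €483,400 + €16,700 + €27,400 = €527,500
  Exemption: 20% × (€527,500 − €261,000) = €53,300 ≥ €33,000, so the exemption is fully phased out
  Base: €527,500 − €0 = €527,500
  €527,500 × 15% = €79,125

General income tax:
  €466,000 × 14% = €65,240
  €17,400 × 26% = €4,524
  → €69,764

€79,125 > €69,764, so the alternative floor tax is the binding amount.

€79,125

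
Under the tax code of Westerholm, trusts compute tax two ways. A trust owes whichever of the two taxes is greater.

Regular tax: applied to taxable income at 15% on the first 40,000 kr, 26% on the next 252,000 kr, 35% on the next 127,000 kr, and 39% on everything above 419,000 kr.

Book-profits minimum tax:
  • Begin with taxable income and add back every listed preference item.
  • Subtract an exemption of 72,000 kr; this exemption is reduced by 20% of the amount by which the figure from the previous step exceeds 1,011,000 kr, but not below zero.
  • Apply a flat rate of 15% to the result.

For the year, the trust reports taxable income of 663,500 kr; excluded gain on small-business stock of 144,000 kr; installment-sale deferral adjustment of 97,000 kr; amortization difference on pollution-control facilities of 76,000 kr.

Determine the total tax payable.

211,325 kr

Book-profits minimum tax:
  Adjusted income: 663,500 kr + 144,000 kr + 97,000 kr + 76,000 kr = 980,500 kr
  Exemption: 980,500 kr ≤ 1,011,000 kr, so full 72,000 kr applies
  Base: 980,500 kr − 72,000 kr = 908,500 kr
  908,500 kr × 15% = 136,275 kr

Regular tax:
  40,000 kr × 15% = 6,000 kr
  252,000 kr × 26% = 65,520 kr
  127,000 kr × 35% = 44,450 kr
  244,500 kr × 39% = 95,355 kr
  → 211,325 kr

211,325 kr > 136,275 kr, so the regular tax governs.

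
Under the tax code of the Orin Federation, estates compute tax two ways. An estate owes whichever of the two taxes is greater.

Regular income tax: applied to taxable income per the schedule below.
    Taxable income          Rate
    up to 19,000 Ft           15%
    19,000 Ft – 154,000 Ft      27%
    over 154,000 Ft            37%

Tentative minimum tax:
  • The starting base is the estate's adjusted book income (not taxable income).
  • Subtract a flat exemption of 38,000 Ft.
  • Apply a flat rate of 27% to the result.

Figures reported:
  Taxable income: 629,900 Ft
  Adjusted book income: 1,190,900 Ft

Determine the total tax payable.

311,283 Ft

Tentative minimum tax:
  Base (adjusted book income): 1,190,900 Ft
  Less exemption 38,000 Ft → base 1,152,900 Ft
  1,152,900 Ft × 27% = 311,283 Ft

Regular income tax:
  19,000 Ft × 15% = 2,850 Ft
  135,000 Ft × 27% = 36,450 Ft
  475,900 Ft × 37% = 176,083 Ft
  → 215,383 Ft

311,283 Ft > 215,383 Ft, so the tentative minimum tax is the binding amount.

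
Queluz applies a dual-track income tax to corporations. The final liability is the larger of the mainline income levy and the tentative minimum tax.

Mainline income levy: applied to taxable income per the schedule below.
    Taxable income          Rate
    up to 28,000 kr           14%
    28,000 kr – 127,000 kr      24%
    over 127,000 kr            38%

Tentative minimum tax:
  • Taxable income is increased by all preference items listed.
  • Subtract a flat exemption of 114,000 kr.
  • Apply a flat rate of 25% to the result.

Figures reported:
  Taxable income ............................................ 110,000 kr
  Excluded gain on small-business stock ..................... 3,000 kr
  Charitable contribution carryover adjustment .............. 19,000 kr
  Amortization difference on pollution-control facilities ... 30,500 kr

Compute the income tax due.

23,600 kr

Tentative minimum tax:
  Adjusted income: 110,000 kr + 3,000 kr + 19,000 kr + 30,500 kr = 162,500 kr
  Less exemption 114,000 kr → base 48,500 kr
  48,500 kr × 25% = 12,125 kr

Mainline income levy:
  28,000 kr × 14% = 3,920 kr
  82,000 kr × 24% = 19,680 kr
  → 23,600 kr

23,600 kr > 12,125 kr, so the mainline income levy governs.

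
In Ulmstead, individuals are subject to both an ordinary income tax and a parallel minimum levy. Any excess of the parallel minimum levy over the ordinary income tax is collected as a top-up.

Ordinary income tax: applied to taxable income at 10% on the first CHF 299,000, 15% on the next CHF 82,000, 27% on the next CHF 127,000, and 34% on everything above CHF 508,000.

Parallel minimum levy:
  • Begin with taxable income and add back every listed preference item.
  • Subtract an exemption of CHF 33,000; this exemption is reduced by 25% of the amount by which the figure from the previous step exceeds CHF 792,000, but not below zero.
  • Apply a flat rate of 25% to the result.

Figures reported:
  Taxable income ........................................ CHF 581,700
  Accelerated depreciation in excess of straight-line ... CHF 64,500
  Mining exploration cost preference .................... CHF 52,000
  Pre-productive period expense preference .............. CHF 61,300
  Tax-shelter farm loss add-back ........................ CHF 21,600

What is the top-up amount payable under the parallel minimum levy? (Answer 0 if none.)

Parallel minimum levy:
  Adjusted income: CHF 581,700 + CHF 64,500 + CHF 52,000 + CHF 61,300 + CHF 21,600 = CHF 781,100
  Exemption: CHF 781,100 ≤ CHF 792,000, so full CHF 33,000 applies
  Base: CHF 781,100 − CHF 33,000 = CHF 748,100
  CHF 748,100 × 25% = CHF 187,025

Ordinary income tax:
  CHF 299,000 × 10% = CHF 29,900
  CHF 82,000 × 15% = CHF 12,300
  CHF 127,000 × 27% = CHF 34,290
  CHF 73,700 × 34% = CHF 25,058
  → CHF 101,548

Excess of parallel minimum levy over ordinary income tax: CHF 187,025 − CHF 101,548 = CHF 85,477.

CHF 85,477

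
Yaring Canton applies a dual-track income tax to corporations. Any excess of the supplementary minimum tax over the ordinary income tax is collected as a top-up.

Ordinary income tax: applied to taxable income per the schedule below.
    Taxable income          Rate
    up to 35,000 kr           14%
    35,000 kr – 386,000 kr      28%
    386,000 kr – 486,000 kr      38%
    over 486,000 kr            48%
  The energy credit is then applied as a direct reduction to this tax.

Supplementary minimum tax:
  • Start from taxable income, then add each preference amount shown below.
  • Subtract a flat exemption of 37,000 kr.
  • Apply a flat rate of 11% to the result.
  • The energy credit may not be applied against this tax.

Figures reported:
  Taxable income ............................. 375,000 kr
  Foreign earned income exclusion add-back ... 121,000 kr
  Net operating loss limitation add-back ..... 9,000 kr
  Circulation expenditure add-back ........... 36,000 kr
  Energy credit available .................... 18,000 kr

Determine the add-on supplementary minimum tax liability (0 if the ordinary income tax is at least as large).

0 kr

Supplementary minimum tax:
  Adjusted income: 375,000 kr + 121,000 kr + 9,000 kr + 36,000 kr = 541,000 kr
  Less exemption 37,000 kr → base 504,000 kr
  504,000 kr × 11% = 55,440 kr

Ordinary income tax:
  35,000 kr × 14% = 4,900 kr
  340,000 kr × 28% = 95,200 kr
  → 100,100 kr
  Less energy credit 18,000 kr → 82,100 kr

55,440 kr ≤ 82,100 kr, so no add-on is due.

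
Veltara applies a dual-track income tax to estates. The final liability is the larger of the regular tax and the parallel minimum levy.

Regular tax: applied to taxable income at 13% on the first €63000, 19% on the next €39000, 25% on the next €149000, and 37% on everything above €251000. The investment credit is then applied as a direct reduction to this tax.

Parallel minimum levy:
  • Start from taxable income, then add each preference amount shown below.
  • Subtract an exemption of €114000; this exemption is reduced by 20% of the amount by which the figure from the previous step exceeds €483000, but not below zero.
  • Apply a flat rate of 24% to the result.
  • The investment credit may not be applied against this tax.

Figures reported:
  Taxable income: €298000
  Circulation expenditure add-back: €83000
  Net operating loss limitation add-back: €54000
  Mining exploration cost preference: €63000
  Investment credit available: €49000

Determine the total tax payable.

Parallel minimum levy:
  Adjusted income: €298000 + €83000 + €54000 + €63000 = €498000
  Exemption: €114000 − 20% × (€498000 − €483000) = €114000 − €3000 = €111000
  Base: €498000 − €111000 = €387000
  €387000 × 24% = €92880

Regular tax:
  €63000 × 13% = €8190
  €39000 × 19% = €7410
  €149000 × 25% = €37250
  €47000 × 37% = €17390
  → €70240
  Less investment credit €49000 → €21240

€92880 > €21240, so the parallel minimum levy is the binding amount.

€92880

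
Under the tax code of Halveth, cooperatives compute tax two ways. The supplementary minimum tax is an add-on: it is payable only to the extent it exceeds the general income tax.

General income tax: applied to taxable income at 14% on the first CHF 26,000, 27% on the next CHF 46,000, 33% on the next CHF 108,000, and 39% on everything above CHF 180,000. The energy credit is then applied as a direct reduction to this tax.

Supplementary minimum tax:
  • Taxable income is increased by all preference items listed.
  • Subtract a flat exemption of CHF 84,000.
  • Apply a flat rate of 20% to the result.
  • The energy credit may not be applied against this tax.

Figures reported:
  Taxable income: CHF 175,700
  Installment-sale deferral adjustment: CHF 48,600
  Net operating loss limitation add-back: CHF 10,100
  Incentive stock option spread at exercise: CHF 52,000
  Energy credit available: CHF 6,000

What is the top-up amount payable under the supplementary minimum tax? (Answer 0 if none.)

Supplementary minimum tax:
  Adjusted income: CHF 175,700 + CHF 48,600 + CHF 10,100 + CHF 52,000 = CHF 286,400
  Less exemption CHF 84,000 → base CHF 202,400
  CHF 202,400 × 20% = CHF 40,480

General income tax:
  CHF 26,000 × 14% = CHF 3,640
  CHF 46,000 × 27% = CHF 12,420
  CHF 103,700 × 33% = CHF 34,221
  → CHF 50,281
  Less energy credit CHF 6,000 → CHF 44,281

CHF 40,480 ≤ CHF 44,281, so no add-on is due.

CHF 0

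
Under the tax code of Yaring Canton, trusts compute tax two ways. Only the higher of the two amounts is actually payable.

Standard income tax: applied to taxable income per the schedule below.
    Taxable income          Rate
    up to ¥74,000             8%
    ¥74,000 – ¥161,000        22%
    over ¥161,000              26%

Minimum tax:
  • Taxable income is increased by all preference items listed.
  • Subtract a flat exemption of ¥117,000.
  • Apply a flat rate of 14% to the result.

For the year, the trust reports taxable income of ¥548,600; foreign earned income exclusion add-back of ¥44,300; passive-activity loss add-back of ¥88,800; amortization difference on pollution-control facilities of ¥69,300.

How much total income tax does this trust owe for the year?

Standard income tax:
  ¥74,000 × 8% = ¥5,920
  ¥87,000 × 22% = ¥19,140
  ¥387,600 × 26% = ¥100,776
  → ¥125,836

Minimum tax:
  Adjusted income: ¥548,600 + ¥44,300 + ¥88,800 + ¥69,300 = ¥751,000
  Less exemption ¥117,000 → base ¥634,000
  ¥634,000 × 14% = ¥88,760

¥125,836 > ¥88,760, so the standard income tax governs.

¥125,836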